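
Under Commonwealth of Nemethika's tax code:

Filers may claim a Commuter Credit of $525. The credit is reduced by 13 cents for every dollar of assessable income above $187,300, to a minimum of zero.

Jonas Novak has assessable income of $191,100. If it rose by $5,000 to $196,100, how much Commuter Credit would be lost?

At $191,100 — 13% of the $3,800 excess over $187,300 is $494; credit = $525 − $494 = $31.
At $196,100 — 13% of the $8,800 excess over $187,300 is $1,144 ≥ base, so the credit is $0.
Lost: $31 − $0 = $31.

$31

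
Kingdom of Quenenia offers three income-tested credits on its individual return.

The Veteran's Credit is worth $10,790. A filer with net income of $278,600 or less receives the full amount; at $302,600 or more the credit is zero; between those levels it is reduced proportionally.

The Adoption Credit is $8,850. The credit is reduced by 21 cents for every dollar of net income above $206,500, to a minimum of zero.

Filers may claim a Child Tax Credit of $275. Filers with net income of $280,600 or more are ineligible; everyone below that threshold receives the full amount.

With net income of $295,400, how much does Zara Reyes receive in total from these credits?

Veteran's Credit: $295,400 is $16,800 into a $24,000 phase-out range, leaving 7,200/24,000 of the credit: $10,790 × 7,200/24,000 = $3,237.
Adoption Credit: 21% of the $88,900 excess over $206,500 is $18,669 ≥ base, so the credit is $0.
Child Tax Credit: $295,400 meets or exceeds the $280,600 cutoff, so the credit is $0.
Total: $3,237 + $0 + $0 = $3,237.

$3,237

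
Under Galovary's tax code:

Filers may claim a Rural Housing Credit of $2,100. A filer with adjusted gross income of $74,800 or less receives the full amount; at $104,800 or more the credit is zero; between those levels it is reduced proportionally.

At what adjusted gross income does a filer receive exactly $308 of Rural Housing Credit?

$308 is 308/2,100 of the full $2,100, so 1,792/2,100 of the $30,000 range has been used: income = $74,800 + $30,000 × 1,792/2,100 = $100,400.

$100,400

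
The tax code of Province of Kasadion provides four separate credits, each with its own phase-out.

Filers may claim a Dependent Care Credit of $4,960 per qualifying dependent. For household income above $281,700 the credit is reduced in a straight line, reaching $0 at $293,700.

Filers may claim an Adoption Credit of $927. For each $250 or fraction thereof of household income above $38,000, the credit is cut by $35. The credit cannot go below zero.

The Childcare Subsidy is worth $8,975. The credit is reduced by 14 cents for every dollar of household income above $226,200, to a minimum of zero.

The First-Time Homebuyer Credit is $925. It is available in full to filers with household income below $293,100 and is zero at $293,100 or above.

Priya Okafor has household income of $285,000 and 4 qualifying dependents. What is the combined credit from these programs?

Dependent Care Credit: base = 4 × $4,960 = $19,840. $285,000 is $3,300 into a $12,000 phase-out range, leaving 8,700/12,000 of the credit: $19,840 × 8,700/12,000 = $14,384.
Adoption Credit: income exceeds $38,000 by $247,000 → 988 increments × $35 = $34,580 ≥ base, so the credit is $0.
Childcare Subsidy: 14% of the $58,800 excess over $226,200 is $8,232; credit = $8,975 − $8,232 = $743.
First-Time Homebuyer Credit: $285,000 is below the $293,100 cutoff, so the full $925 applies.
Total: $14,384 + $0 + $743 + $925 = $16,052.

$16,052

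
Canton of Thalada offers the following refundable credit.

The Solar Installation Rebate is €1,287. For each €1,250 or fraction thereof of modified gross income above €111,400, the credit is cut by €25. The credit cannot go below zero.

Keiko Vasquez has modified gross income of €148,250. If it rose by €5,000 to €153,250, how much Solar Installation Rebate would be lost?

€100

At €148,250 — income exceeds €111,400 by €36,850, which is 30 full-or-partial €1,250 increments; reduction = 30 × €25 = €750, leaving €537.
At €153,250 — income exceeds €111,400 by €41,850, which is 34 full-or-partial €1,250 increments; reduction = 34 × €25 = €850, leaving €437.
Lost: €537 − €437 = €100.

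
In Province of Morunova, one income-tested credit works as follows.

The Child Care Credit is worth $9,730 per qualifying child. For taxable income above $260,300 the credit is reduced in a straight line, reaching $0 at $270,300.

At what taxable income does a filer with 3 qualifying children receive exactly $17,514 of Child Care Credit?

$264,300

Full credit = 3 × $9,730 = $29,190.
$17,514 is 17,514/29,190 of the full $29,190, so 11,676/29,190 of the $10,000 range has been used: income = $260,300 + $10,000 × 11,676/29,190 = $264,300.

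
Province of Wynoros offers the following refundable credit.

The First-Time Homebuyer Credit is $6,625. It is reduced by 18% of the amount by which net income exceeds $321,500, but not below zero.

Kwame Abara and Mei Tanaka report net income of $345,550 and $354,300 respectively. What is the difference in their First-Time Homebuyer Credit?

Kwame ($345,550): First-Time Homebuyer Credit: 18% of the $24,050 excess over $321,500 is $4,329; credit = $6,625 − $4,329 = $2,296.
Mei ($354,300): First-Time Homebuyer Credit: 18% of the $32,800 excess over $321,500 is $5,904; credit = $6,625 − $5,904 = $721.
Difference: |$2,296 − $721| = $1,575.

$1,575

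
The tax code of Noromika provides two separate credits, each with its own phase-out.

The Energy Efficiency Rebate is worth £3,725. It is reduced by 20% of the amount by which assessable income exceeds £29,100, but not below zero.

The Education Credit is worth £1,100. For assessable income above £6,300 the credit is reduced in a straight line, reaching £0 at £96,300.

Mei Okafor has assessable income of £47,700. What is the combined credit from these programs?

£599

Energy Efficiency Rebate: 20% of the £18,600 excess over £29,100 is £3,720; credit = £3,725 − £3,720 = £5.
Education Credit: £47,700 is £41,400 into a £90,000 phase-out range, leaving 48,600/90,000 of the credit: £1,100 × 48,600/90,000 = £594.
Total: £5 + £594 = £599.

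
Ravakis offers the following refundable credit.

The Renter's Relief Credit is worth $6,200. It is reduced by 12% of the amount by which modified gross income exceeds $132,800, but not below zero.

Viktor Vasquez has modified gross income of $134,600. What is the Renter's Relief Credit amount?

Renter's Relief Credit: 12% of the $1,800 excess over $132,800 is $216; credit = $6,200 − $216 = $5,984.

$5,984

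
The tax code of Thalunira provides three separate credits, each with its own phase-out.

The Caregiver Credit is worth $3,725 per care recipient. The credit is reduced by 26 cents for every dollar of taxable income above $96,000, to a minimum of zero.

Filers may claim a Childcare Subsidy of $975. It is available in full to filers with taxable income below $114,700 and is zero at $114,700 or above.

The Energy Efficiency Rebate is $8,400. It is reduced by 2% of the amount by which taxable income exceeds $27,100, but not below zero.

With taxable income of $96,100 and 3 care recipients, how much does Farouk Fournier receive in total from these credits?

$19,144

Caregiver Credit: base = 3 × $3,725 = $11,175. 26% of the $100 excess over $96,000 is $26; credit = $11,175 − $26 = $11,149.
Childcare Subsidy: $96,100 is below the $114,700 cutoff, so the full $975 applies.
Energy Efficiency Rebate: 2% of the $69,000 excess over $27,100 is $1,380; credit = $8,400 − $1,380 = $7,020.
Total: $11,149 + $975 + $7,020 = $19,144.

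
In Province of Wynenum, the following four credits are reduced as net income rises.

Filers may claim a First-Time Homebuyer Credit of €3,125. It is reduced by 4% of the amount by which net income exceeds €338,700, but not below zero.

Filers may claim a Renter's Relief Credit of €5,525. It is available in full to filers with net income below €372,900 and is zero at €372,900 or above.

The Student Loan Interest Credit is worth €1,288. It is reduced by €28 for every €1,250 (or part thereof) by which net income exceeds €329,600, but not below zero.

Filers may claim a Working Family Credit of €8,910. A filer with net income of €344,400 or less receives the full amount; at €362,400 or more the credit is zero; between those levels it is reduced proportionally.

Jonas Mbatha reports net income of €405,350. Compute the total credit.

First-Time Homebuyer Credit: 4% of the €66,650 excess over €338,700 is €2,666; credit = €3,125 − €2,666 = €459.
Renter's Relief Credit: €405,350 meets or exceeds the €372,900 cutoff, so the credit is €0.
Student Loan Interest Credit: income exceeds €329,600 by €75,750 → 61 increments × €28 = €1,708 ≥ base, so the credit is €0.
Working Family Credit: €405,350 is at or above €362,400, so the credit is €0.
Total: €459 + €0 + €0 + €0 = €459.

€459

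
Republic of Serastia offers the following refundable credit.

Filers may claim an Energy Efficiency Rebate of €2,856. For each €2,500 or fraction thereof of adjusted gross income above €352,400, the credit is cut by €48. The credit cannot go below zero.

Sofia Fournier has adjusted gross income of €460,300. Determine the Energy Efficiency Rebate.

€744

Energy Efficiency Rebate: income exceeds €352,400 by €107,900, which is 44 full-or-partial €2,500 increments; reduction = 44 × €48 = €2,112, leaving €744.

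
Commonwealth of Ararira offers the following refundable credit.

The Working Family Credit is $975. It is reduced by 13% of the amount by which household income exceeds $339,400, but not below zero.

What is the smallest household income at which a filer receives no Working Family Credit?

The credit falls by 13% of each dollar above $339,400, so it reaches zero when the excess is $975 / 13% = $7,500: income = $339,400 + $7,500 = $346,900.

$346,900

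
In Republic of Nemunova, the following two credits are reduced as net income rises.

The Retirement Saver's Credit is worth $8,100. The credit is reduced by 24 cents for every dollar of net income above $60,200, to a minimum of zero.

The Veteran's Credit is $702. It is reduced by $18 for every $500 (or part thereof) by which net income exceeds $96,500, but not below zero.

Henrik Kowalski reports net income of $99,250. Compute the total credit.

Retirement Saver's Credit: 24% of the $39,050 excess over $60,200 is $9,372 ≥ base, so the credit is $0.
Veteran's Credit: income exceeds $96,500 by $2,750, which is 6 full-or-partial $500 increments; reduction = 6 × $18 = $108, leaving $594.
Total: $0 + $594 = $594.

$594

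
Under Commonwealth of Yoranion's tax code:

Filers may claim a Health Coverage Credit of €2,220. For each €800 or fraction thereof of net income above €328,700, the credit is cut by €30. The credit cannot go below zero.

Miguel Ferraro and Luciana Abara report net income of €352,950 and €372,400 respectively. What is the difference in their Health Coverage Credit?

Miguel (€352,950): Health Coverage Credit: income exceeds €328,700 by €24,250, which is 31 full-or-partial €800 increments; reduction = 31 × €30 = €930, leaving €1,290.
Luciana (€372,400): Health Coverage Credit: income exceeds €328,700 by €43,700, which is 55 full-or-partial €800 increments; reduction = 55 × €30 = €1,650, leaving €570.
Difference: |€1,290 − €570| = €720.

€720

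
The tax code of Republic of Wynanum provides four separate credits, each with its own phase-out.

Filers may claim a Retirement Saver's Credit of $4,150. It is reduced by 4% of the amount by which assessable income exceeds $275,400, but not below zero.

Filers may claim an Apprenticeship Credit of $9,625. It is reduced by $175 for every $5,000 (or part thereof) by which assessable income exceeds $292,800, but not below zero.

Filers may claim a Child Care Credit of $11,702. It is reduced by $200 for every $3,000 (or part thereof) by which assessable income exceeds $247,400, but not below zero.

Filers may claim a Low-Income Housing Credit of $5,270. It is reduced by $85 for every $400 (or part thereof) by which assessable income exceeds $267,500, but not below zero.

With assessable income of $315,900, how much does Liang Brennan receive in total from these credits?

Retirement Saver's Credit: 4% of the $40,500 excess over $275,400 is $1,620; credit = $4,150 − $1,620 = $2,530.
Apprenticeship Credit: income exceeds $292,800 by $23,100, which is 5 full-or-partial $5,000 increments; reduction = 5 × $175 = $875, leaving $8,750.
Child Care Credit: income exceeds $247,400 by $68,500, which is 23 full-or-partial $3,000 increments; reduction = 23 × $200 = $4,600, leaving $7,102.
Low-Income Housing Credit: income exceeds $267,500 by $48,400 → 121 increments × $85 = $10,285 ≥ base, so the credit is $0.
Total: $2,530 + $8,750 + $7,102 + $0 = $18,382.

$18,382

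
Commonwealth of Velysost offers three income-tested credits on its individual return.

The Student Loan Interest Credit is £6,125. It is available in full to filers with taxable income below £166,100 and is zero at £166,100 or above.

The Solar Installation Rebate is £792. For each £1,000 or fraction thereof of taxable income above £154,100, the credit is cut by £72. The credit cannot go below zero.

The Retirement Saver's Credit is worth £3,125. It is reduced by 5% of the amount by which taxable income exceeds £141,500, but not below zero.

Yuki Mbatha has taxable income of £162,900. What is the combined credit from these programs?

£8,324

Student Loan Interest Credit: £162,900 is below the £166,100 cutoff, so the full £6,125 applies.
Solar Installation Rebate: income exceeds £154,100 by £8,800, which is 9 full-or-partial £1,000 increments; reduction = 9 × £72 = £648, leaving £144.
Retirement Saver's Credit: 5% of the £21,400 excess over £141,500 is £1,070; credit = £3,125 − £1,070 = £2,055.
Total: £6,125 + £144 + £2,055 = £8,324.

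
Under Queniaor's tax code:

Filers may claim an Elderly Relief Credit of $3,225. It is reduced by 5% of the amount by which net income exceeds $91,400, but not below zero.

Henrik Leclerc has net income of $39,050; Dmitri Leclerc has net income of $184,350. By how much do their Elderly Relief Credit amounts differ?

$3,225

Henrik ($39,050): Elderly Relief Credit: $39,050 is at or below the $91,400 threshold, so the full $3,225 applies.
Dmitri ($184,350): Elderly Relief Credit: 5% of the $92,950 excess over $91,400 is $4,647.50 ≥ base, so the credit is $0.
Difference: |$3,225 − $0| = $3,225.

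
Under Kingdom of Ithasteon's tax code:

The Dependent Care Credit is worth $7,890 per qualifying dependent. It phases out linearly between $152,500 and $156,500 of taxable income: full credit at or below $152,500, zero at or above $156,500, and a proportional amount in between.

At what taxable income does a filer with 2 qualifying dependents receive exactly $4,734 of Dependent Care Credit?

$155,300

Full credit = 2 × $7,890 = $15,780.
$4,734 is 4,734/15,780 of the full $15,780, so 11,046/15,780 of the $4,000 range has been used: income = $152,500 + $4,000 × 11,046/15,780 = $155,300.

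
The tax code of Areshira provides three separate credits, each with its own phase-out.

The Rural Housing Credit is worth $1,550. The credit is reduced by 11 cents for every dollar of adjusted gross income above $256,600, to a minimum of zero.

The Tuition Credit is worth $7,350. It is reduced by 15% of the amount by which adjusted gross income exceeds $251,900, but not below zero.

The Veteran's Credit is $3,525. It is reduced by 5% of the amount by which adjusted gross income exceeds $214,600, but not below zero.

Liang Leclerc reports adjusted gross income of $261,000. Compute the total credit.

Rural Housing Credit: 11% of the $4,400 excess over $256,600 is $484; credit = $1,550 − $484 = $1,066.
Tuition Credit: 15% of the $9,100 excess over $251,900 is $1,365; credit = $7,350 − $1,365 = $5,985.
Veteran's Credit: 5% of the $46,400 excess over $214,600 is $2,320; credit = $3,525 − $2,320 = $1,205.
Total: $1,066 + $5,985 + $1,205 = $8,256.

$8,256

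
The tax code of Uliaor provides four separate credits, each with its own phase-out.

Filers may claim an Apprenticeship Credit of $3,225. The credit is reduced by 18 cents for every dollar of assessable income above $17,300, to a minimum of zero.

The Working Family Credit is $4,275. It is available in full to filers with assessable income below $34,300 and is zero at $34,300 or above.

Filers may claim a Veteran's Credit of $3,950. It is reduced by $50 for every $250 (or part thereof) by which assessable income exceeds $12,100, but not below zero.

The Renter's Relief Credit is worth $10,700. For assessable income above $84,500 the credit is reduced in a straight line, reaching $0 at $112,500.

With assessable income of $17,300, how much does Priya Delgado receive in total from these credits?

$21,100

Apprenticeship Credit: $17,300 is at or below the $17,300 threshold, so the full $3,225 applies.
Working Family Credit: $17,300 is below the $34,300 cutoff, so the full $4,275 applies.
Veteran's Credit: income exceeds $12,100 by $5,200, which is 21 full-or-partial $250 increments; reduction = 21 × $50 = $1,050, leaving $2,900.
Renter's Relief Credit: $17,300 is at or below the $84,500 threshold, so the full $10,700 applies.
Total: $3,225 + $4,275 + $2,900 + $10,700 = $21,100.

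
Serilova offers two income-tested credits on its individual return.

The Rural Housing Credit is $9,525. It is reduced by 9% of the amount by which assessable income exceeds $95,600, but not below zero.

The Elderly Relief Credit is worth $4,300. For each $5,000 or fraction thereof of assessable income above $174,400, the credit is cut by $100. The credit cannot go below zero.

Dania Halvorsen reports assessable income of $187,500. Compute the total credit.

Rural Housing Credit: 9% of the $91,900 excess over $95,600 is $8,271; credit = $9,525 − $8,271 = $1,254.
Elderly Relief Credit: income exceeds $174,400 by $13,100, which is 3 full-or-partial $5,000 increments; reduction = 3 × $100 = $300, leaving $4,000.
Total: $1,254 + $4,000 = $5,254.

$5,254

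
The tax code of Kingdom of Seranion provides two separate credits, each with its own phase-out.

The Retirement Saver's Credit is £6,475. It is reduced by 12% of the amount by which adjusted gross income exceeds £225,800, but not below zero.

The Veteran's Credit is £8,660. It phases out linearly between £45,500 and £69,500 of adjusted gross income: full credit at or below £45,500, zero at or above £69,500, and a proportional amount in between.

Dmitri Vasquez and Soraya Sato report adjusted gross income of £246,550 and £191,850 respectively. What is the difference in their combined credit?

Dmitri (£246,550): Retirement Saver's Credit: 12% of the £20,750 excess over £225,800 is £2,490; credit = £6,475 − £2,490 = £3,985. Veteran's Credit: £246,550 is at or above £69,500, so the credit is £0. total £3,985 + £0 = £3,985
Soraya (£191,850): Retirement Saver's Credit: £191,850 is at or below the £225,800 threshold, so the full £6,475 applies. Veteran's Credit: £191,850 is at or above £69,500, so the credit is £0. total £6,475 + £0 = £6,475
Difference: |£3,985 − £6,475| = £2,490.

£2,490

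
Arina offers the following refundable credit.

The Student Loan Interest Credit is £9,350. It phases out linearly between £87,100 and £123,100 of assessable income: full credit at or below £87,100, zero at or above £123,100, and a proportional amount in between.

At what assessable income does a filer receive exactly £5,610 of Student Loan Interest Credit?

£101,500

£5,610 is 5,610/9,350 of the full £9,350, so 3,740/9,350 of the £36,000 range has been used: income = £87,100 + £36,000 × 3,740/9,350 = £101,500.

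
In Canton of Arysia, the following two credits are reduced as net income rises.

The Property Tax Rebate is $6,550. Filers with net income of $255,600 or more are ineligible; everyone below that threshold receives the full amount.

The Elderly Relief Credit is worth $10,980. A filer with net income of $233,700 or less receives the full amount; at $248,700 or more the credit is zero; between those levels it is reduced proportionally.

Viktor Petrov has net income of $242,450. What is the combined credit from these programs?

Property Tax Rebate: $242,450 is below the $255,600 cutoff, so the full $6,550 applies.
Elderly Relief Credit: $242,450 is $8,750 into a $15,000 phase-out range, leaving 6,250/15,000 of the credit: $10,980 × 6,250/15,000 = $4,575.
Total: $6,550 + $4,575 = $11,125.

$11,125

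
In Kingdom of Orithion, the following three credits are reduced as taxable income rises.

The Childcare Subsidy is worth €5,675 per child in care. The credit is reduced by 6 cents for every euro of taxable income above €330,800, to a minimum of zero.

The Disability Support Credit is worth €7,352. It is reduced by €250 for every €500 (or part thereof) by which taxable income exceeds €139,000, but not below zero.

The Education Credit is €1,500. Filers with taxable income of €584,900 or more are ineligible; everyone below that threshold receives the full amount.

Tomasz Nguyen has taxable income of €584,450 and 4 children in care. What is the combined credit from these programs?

Childcare Subsidy: base = 4 × €5,675 = €22,700. 6% of the €253,650 excess over €330,800 is €15,219; credit = €22,700 − €15,219 = €7,481.
Disability Support Credit: income exceeds €139,000 by €445,450 → 891 increments × €250 = €222,750 ≥ base, so the credit is €0.
Education Credit: €584,450 is below the €584,900 cutoff, so the full €1,500 applies.
Total: €7,481 + €0 + €1,500 = €8,981.

€8,981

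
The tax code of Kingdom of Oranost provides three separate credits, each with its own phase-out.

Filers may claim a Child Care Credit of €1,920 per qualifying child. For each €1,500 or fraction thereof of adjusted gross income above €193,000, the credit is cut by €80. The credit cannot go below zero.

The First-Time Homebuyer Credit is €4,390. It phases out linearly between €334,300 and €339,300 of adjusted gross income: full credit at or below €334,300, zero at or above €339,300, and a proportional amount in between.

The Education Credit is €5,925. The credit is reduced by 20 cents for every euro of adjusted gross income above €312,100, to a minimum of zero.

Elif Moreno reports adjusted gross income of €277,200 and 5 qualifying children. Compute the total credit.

€15,355

Child Care Credit: base = 5 × €1,920 = €9,600. income exceeds €193,000 by €84,200, which is 57 full-or-partial €1,500 increments; reduction = 57 × €80 = €4,560, leaving €5,040.
First-Time Homebuyer Credit: €277,200 is at or below the €334,300 threshold, so the full €4,390 applies.
Education Credit: €277,200 is at or below the €312,100 threshold, so the full €5,925 applies.
Total: €5,040 + €4,390 + €5,925 = €15,355.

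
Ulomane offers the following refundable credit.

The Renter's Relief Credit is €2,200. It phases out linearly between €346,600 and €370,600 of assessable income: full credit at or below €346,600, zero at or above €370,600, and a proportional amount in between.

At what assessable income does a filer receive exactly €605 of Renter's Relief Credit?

€364,000

€605 is 605/2,200 of the full €2,200, so 1,595/2,200 of the €24,000 range has been used: income = €346,600 + €24,000 × 1,595/2,200 = €364,000.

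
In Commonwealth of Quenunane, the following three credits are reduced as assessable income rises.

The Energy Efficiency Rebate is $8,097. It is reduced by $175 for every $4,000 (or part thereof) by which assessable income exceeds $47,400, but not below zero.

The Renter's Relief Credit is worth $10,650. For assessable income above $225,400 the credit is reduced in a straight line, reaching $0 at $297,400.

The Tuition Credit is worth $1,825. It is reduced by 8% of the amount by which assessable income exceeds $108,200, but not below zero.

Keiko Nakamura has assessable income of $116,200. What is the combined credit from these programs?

$16,782

Energy Efficiency Rebate: income exceeds $47,400 by $68,800, which is 18 full-or-partial $4,000 increments; reduction = 18 × $175 = $3,150, leaving $4,947.
Renter's Relief Credit: $116,200 is at or below the $225,400 threshold, so the full $10,650 applies.
Tuition Credit: 8% of the $8,000 excess over $108,200 is $640; credit = $1,825 − $640 = $1,185.
Total: $4,947 + $10,650 + $1,185 = $16,782.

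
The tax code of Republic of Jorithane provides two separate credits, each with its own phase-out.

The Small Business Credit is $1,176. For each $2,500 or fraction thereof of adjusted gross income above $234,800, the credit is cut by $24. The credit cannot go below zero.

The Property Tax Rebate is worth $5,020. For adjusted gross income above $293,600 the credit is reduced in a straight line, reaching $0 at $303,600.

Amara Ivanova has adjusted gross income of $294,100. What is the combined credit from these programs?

Small Business Credit: income exceeds $234,800 by $59,300, which is 24 full-or-partial $2,500 increments; reduction = 24 × $24 = $576, leaving $600.
Property Tax Rebate: $294,100 is $500 into a $10,000 phase-out range, leaving 9,500/10,000 of the credit: $5,020 × 9,500/10,000 = $4,769.
Total: $600 + $4,769 = $5,369.

$5,369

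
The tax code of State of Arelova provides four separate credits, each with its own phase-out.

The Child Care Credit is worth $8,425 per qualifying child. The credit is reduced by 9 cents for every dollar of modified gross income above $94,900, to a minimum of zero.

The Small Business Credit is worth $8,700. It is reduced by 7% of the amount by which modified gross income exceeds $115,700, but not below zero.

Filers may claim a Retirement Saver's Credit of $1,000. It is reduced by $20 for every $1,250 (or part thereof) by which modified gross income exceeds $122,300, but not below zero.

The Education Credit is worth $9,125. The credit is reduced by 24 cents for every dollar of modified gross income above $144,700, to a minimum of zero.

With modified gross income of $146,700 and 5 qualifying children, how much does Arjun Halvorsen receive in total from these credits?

Child Care Credit: base = 5 × $8,425 = $42,125. 9% of the $51,800 excess over $94,900 is $4,662; credit = $42,125 − $4,662 = $37,463.
Small Business Credit: 7% of the $31,000 excess over $115,700 is $2,170; credit = $8,700 − $2,170 = $6,530.
Retirement Saver's Credit: income exceeds $122,300 by $24,400, which is 20 full-or-partial $1,250 increments; reduction = 20 × $20 = $400, leaving $600.
Education Credit: 24% of the $2,000 excess over $144,700 is $480; credit = $9,125 − $480 = $8,645.
Total: $37,463 + $6,530 + $600 + $8,645 = $53,238.

$53,238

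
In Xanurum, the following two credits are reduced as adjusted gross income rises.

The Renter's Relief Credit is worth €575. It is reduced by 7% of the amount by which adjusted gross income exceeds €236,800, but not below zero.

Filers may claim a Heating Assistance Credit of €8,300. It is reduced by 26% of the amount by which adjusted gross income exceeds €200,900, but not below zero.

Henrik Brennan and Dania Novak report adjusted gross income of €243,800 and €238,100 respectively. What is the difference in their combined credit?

Henrik (€243,800): Renter's Relief Credit: 7% of the €7,000 excess over €236,800 is €490; credit = €575 − €490 = €85. Heating Assistance Credit: 26% of the €42,900 excess over €200,900 is €11,154 ≥ base, so the credit is €0. total €85 + €0 = €85
Dania (€238,100): Renter's Relief Credit: 7% of the €1,300 excess over €236,800 is €91; credit = €575 − €91 = €484. Heating Assistance Credit: 26% of the €37,200 excess over €200,900 is €9,672 ≥ base, so the credit is €0. total €484 + €0 = €484
Difference: |€85 − €484| = €399.

€399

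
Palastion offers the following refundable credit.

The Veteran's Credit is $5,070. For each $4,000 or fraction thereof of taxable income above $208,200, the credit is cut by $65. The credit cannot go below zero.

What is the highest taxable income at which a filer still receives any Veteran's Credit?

$516,200

After 77 increments the reduction is 77 × $65 = $5,005, leaving $65; one more increment wipes it out. Increment 77 ends at excess 77 × $4,000 = $308,000, so the highest qualifying income is $208,200 + $308,000 = $516,200.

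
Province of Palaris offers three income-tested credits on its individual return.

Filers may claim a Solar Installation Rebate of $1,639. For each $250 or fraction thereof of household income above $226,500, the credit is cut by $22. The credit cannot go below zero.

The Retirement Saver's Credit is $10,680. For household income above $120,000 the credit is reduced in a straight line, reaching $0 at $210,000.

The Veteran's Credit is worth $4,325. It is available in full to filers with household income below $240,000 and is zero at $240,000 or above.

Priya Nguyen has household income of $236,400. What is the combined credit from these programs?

Solar Installation Rebate: income exceeds $226,500 by $9,900, which is 40 full-or-partial $250 increments; reduction = 40 × $22 = $880, leaving $759.
Retirement Saver's Credit: $236,400 is at or above $210,000, so the credit is $0.
Veteran's Credit: $236,400 is below the $240,000 cutoff, so the full $4,325 applies.
Total: $759 + $0 + $4,325 = $5,084.

$5,084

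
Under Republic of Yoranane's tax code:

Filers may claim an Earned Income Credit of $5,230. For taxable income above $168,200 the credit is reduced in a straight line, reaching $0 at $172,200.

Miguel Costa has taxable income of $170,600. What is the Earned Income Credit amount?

Earned Income Credit: $170,600 is $2,400 into a $4,000 phase-out range, leaving 1,600/4,000 of the credit: $5,230 × 1,600/4,000 = $2,092.

$2,092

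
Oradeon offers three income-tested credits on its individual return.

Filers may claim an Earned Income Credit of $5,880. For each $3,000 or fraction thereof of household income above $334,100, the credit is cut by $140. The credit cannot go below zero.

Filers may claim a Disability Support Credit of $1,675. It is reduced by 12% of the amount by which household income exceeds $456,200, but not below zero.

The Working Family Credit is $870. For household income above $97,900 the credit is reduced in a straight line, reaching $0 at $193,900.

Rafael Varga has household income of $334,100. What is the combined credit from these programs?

$7,555

Earned Income Credit: $334,100 is at or below the $334,100 threshold, so the full $5,880 applies.
Disability Support Credit: $334,100 is at or below the $456,200 threshold, so the full $1,675 applies.
Working Family Credit: $334,100 is at or above $193,900, so the credit is $0.
Total: $5,880 + $1,675 + $0 = $7,555.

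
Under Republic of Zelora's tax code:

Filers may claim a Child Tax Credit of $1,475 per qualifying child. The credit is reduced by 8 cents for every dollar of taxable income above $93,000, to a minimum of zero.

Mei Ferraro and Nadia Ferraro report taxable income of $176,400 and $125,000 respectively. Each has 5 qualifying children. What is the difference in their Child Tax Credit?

$4,112

Mei ($176,400): Child Tax Credit: base = 5 × $1,475 = $7,375. 8% of the $83,400 excess over $93,000 is $6,672; credit = $7,375 − $6,672 = $703.
Nadia ($125,000): Child Tax Credit: base = 5 × $1,475 = $7,375. 8% of the $32,000 excess over $93,000 is $2,560; credit = $7,375 − $2,560 = $4,815.
Difference: |$703 − $4,815| = $4,112.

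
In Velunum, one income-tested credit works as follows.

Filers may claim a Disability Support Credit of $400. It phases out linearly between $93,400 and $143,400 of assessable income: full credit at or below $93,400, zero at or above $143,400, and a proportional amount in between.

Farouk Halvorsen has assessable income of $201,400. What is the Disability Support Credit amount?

Disability Support Credit: $201,400 is at or above $143,400, so the credit is $0.

$0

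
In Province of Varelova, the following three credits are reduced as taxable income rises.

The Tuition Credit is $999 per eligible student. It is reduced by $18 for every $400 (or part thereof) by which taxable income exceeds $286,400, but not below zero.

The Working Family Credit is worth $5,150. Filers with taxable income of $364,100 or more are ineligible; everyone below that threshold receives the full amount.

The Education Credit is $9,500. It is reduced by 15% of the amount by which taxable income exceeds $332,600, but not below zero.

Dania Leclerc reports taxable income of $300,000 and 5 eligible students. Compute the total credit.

Tuition Credit: base = 5 × $999 = $4,995. income exceeds $286,400 by $13,600, which is 34 full-or-partial $400 increments; reduction = 34 × $18 = $612, leaving $4,383.
Working Family Credit: $300,000 is below the $364,100 cutoff, so the full $5,150 applies.
Education Credit: $300,000 is at or below the $332,600 threshold, so the full $9,500 applies.
Total: $4,383 + $5,150 + $9,500 = $19,033.

$19,033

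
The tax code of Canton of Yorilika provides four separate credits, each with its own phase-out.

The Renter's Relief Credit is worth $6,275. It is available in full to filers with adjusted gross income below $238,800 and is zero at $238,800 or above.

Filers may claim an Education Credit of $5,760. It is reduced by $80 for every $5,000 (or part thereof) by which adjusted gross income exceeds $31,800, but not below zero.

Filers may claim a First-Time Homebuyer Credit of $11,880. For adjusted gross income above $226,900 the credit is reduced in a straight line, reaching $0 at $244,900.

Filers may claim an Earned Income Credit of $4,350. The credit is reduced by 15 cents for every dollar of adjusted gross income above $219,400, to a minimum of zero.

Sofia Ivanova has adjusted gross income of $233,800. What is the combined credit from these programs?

Renter's Relief Credit: $233,800 is below the $238,800 cutoff, so the full $6,275 applies.
Education Credit: income exceeds $31,800 by $202,000, which is 41 full-or-partial $5,000 increments; reduction = 41 × $80 = $3,280, leaving $2,480.
First-Time Homebuyer Credit: $233,800 is $6,900 into a $18,000 phase-out range, leaving 11,100/18,000 of the credit: $11,880 × 11,100/18,000 = $7,326.
Earned Income Credit: 15% of the $14,400 excess over $219,400 is $2,160; credit = $4,350 − $2,160 = $2,190.
Total: $6,275 + $2,480 + $7,326 + $2,190 = $18,271.

$18,271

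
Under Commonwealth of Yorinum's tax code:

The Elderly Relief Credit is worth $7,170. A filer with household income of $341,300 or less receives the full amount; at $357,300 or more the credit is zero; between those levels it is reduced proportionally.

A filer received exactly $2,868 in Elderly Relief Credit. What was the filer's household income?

$350,900

$2,868 is 2,868/7,170 of the full $7,170, so 4,302/7,170 of the $16,000 range has been used: income = $341,300 + $16,000 × 4,302/7,170 = $350,900.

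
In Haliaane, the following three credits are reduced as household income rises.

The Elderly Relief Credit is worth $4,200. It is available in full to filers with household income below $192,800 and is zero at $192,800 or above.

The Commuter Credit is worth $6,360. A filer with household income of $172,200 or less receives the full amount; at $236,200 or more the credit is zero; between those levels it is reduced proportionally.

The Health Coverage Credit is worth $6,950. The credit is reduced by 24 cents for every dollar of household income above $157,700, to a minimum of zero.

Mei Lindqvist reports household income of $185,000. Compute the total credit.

$9,686

Elderly Relief Credit: $185,000 is below the $192,800 cutoff, so the full $4,200 applies.
Commuter Credit: $185,000 is $12,800 into a $64,000 phase-out range, leaving 51,200/64,000 of the credit: $6,360 × 51,200/64,000 = $5,088.
Health Coverage Credit: 24% of the $27,300 excess over $157,700 is $6,552; credit = $6,950 − $6,552 = $398.
Total: $4,200 + $5,088 + $398 = $9,686.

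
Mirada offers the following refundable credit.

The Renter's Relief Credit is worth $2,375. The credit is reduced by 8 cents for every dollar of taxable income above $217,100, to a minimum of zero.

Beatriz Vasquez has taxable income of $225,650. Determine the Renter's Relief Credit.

Renter's Relief Credit: 8% of the $8,550 excess over $217,100 is $684; credit = $2,375 − $684 = $1,691.

$1,691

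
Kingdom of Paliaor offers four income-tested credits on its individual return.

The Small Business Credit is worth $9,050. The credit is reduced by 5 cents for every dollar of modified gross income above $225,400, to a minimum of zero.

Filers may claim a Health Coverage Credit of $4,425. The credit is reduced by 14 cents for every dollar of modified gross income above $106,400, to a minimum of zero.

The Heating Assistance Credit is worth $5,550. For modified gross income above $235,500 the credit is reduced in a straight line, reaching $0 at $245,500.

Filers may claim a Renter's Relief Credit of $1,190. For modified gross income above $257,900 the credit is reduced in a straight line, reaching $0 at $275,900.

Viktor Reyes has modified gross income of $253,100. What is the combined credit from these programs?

Small Business Credit: 5% of the $27,700 excess over $225,400 is $1,385; credit = $9,050 − $1,385 = $7,665.
Health Coverage Credit: 14% of the $146,700 excess over $106,400 is $20,538 ≥ base, so the credit is $0.
Heating Assistance Credit: $253,100 is at or above $245,500, so the credit is $0.
Renter's Relief Credit: $253,100 is at or below the $257,900 threshold, so the full $1,190 applies.
Total: $7,665 + $0 + $0 + $1,190 = $8,855.

$8,855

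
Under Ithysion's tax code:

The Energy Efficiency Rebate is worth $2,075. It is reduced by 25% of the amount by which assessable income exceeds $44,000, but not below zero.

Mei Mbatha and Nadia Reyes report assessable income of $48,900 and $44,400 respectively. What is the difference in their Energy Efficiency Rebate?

Mei ($48,900): Energy Efficiency Rebate: 25% of the $4,900 excess over $44,000 is $1,225; credit = $2,075 − $1,225 = $850.
Nadia ($44,400): Energy Efficiency Rebate: 25% of the $400 excess over $44,000 is $100; credit = $2,075 − $100 = $1,975.
Difference: |$850 − $1,975| = $1,125.

$1,125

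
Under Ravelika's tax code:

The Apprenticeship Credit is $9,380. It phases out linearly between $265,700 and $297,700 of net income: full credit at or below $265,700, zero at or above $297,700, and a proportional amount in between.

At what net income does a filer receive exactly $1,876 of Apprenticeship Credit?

$1,876 is 1,876/9,380 of the full $9,380, so 7,504/9,380 of the $32,000 range has been used: income = $265,700 + $32,000 × 7,504/9,380 = $291,300.

$291,300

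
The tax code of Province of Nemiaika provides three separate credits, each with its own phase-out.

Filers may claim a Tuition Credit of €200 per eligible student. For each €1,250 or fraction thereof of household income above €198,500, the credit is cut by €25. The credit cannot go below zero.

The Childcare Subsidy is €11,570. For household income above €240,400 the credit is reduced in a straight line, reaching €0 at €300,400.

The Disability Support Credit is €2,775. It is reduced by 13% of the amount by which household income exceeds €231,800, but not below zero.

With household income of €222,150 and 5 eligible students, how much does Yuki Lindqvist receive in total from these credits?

Tuition Credit: base = 5 × €200 = €1,000. income exceeds €198,500 by €23,650, which is 19 full-or-partial €1,250 increments; reduction = 19 × €25 = €475, leaving €525.
Childcare Subsidy: €222,150 is at or below the €240,400 threshold, so the full €11,570 applies.
Disability Support Credit: €222,150 is at or below the €231,800 threshold, so the full €2,775 applies.
Total: €525 + €11,570 + €2,775 = €14,870.

€14,870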